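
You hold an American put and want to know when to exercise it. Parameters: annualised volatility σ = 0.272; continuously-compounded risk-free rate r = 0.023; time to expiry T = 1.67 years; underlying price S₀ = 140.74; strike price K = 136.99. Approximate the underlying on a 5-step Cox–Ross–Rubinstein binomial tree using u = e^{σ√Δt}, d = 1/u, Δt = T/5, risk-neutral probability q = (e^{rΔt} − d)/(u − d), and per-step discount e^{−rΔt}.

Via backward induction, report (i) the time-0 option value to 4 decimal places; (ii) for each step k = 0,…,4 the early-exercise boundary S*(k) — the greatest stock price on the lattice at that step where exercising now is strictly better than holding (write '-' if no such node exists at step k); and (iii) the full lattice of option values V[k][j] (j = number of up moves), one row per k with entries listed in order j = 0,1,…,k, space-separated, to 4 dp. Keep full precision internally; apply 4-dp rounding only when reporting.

price = 16.2452
boundary = - - - 87.8232 102.7729
tree:
16.2452
24.4654 7.7820
35.5139 13.1322 2.2294
49.1668 21.5931 4.3641 0.0000
61.9419 34.2171 8.5427 0.0000 0.0000
72.8587 49.1668 16.7226 0.0000 0.0000 0.0000

Δt=0.33400, u=1.17023, d=0.85454, q=0.48521, disc=e^(-rΔt)=0.99235
k=5 terminal: V=max(K-S,0) → 72.8587 49.1668 16.7226 0.0000 0.0000 0.0000
k=4: j=0 S=75.0481 intr=61.9419 cont=60.8936 V=61.9419[EX]; j=1 S=102.7729 intr=34.2171 cont=33.1688 V=34.2171[EX]; j=2 S=140.7400 intr=0.0000 cont=8.5427 V=8.5427[hold]; j=3 S=192.7332 intr=0.0000 cont=0.0000 V=0.0000[hold]; j=4 S=263.9340 intr=0.0000 cont=0.0000 V=0.0000[hold]  S*(4)=102.7729
k=3: j=0 S=87.8232 intr=49.1668 cont=48.1185 V=49.1668[EX]; j=1 S=120.2674 intr=16.7226 cont=21.5931 V=21.5931[hold]; j=2 S=164.6975 intr=0.0000 cont=4.3641 V=4.3641[hold]; j=3 S=225.5412 intr=0.0000 cont=0.0000 V=0.0000[hold]  S*(3)=87.8232
k=2: j=0 S=102.7729 intr=34.2171 cont=35.5139 V=35.5139[hold]; j=1 S=140.7400 intr=0.0000 cont=13.1322 V=13.1322[hold]; j=2 S=192.7332 intr=0.0000 cont=2.2294 V=2.2294[hold]  S*(2)=-
k=1: j=0 S=120.2674 intr=16.7226 cont=24.4654 V=24.4654[hold]; j=1 S=164.6975 intr=0.0000 cont=7.7820 V=7.7820[hold]  S*(1)=-
k=0: j=0 S=140.7400 intr=0.0000 cont=16.2452 V=16.2452[hold]  S*(0)=-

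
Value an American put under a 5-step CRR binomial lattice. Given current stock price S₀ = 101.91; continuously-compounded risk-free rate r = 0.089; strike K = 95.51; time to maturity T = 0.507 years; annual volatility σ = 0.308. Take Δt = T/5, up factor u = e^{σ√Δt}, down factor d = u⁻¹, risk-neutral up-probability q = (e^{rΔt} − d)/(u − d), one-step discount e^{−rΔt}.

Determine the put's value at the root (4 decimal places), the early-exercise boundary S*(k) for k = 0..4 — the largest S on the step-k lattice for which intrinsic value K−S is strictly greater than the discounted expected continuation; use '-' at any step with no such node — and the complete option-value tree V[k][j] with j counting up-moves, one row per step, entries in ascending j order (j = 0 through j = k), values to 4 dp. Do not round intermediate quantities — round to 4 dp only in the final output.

Δt=0.10140, u=1.10305, d=0.90658, q=0.52164, disc=e^(-rΔt)=0.99102
k=5 terminal: V=max(K-S,0) → 33.1015 19.5765 3.1206 0.0000 0.0000 0.0000
k=4: j=0 S=68.8396 intr=26.6704 cont=25.8123 V=26.6704[EX]; j=1 S=83.7583 intr=11.7517 cont=10.8937 V=11.7517[EX]; j=2 S=101.9100 intr=0.0000 cont=1.4793 V=1.4793[hold]; j=3 S=123.9955 intr=0.0000 cont=0.0000 V=0.0000[hold]; j=4 S=150.8673 intr=0.0000 cont=0.0000 V=0.0000[hold]  S*(4)=83.7583
k=3: j=0 S=75.9335 intr=19.5765 cont=18.7185 V=19.5765[EX]; j=1 S=92.3894 intr=3.1206 cont=6.3358 V=6.3358[hold]; j=2 S=112.4117 intr=0.0000 cont=0.7013 V=0.7013[hold]; j=3 S=136.7730 intr=0.0000 cont=0.0000 V=0.0000[hold]  S*(3)=75.9335
k=2: j=0 S=83.7583 intr=11.7517 cont=12.5558 V=12.5558[hold]; j=1 S=101.9100 intr=0.0000 cont=3.3661 V=3.3661[hold]; j=2 S=123.9955 intr=0.0000 cont=0.3325 V=0.3325[hold]  S*(2)=-
k=1: j=0 S=92.3894 intr=3.1206 cont=7.6923 V=7.6923[hold]; j=1 S=112.4117 intr=0.0000 cont=1.7676 V=1.7676[hold]  S*(1)=-
k=0: j=0 S=101.9100 intr=0.0000 cont=4.5604 V=4.5604[hold]  S*(0)=-

price = 4.5604
boundary = - - - 75.9335 83.7583
tree:
4.5604
7.6923 1.7676
12.5558 3.3661 0.3325
19.5765 6.3358 0.7013 0.0000
26.6704 11.7517 1.4793 0.0000 0.0000
33.1015 19.5765 3.1206 0.0000 0.0000 0.0000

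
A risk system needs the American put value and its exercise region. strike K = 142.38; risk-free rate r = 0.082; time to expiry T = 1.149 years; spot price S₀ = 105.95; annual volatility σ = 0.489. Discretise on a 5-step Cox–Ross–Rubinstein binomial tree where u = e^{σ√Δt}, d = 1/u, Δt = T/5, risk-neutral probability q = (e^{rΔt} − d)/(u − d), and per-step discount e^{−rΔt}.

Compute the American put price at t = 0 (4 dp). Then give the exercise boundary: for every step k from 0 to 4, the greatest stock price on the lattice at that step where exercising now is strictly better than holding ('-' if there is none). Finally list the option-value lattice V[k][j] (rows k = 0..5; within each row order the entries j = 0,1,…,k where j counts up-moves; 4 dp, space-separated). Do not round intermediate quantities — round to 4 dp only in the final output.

price = 41.8451
boundary = - 83.8101 66.2966 83.8101 105.9500
tree:
41.8451
58.5699 25.5135
76.0834 39.4993 11.4823
89.9371 58.5699 20.5528 2.1824
100.8959 76.0834 36.4300 4.2921 0.0000
109.5646 89.9371 58.5699 8.4414 0.0000 0.0000

Δt=0.22980, u=1.26417, d=0.79103, q=0.48187, disc=e^(-rΔt)=0.98133
k=5 terminal: V=max(K-S,0) → 109.5646 89.9371 58.5699 8.4414 0.0000 0.0000
k=4: j=0 S=41.4841 intr=100.8959 cont=98.2381 V=100.8959[EX]; j=1 S=66.2966 intr=76.0834 cont=73.4255 V=76.0834[EX]; j=2 S=105.9500 intr=36.4300 cont=33.7722 V=36.4300[EX]; j=3 S=169.3209 intr=0.0000 cont=4.2921 V=4.2921[hold]; j=4 S=270.5952 intr=0.0000 cont=0.0000 V=0.0000[hold]  S*(4)=105.9500
k=3: j=0 S=52.4429 intr=89.9371 cont=87.2793 V=89.9371[EX]; j=1 S=83.8101 intr=58.5699 cont=55.9121 V=58.5699[EX]; j=2 S=133.9386 intr=8.4414 cont=20.5528 V=20.5528[hold]; j=3 S=214.0500 intr=0.0000 cont=2.1824 V=2.1824[hold]  S*(3)=83.8101
k=2: j=0 S=66.2966 intr=76.0834 cont=73.4255 V=76.0834[EX]; j=1 S=105.9500 intr=36.4300 cont=39.4993 V=39.4993[hold]; j=2 S=169.3209 intr=0.0000 cont=11.4823 V=11.4823[hold]  S*(2)=66.2966
k=1: j=0 S=83.8101 intr=58.5699 cont=57.3635 V=58.5699[EX]; j=1 S=133.9386 intr=8.4414 cont=25.5135 V=25.5135[hold]  S*(1)=83.8101
k=0: j=0 S=105.9500 intr=36.4300 cont=41.8451 V=41.8451[hold]  S*(0)=-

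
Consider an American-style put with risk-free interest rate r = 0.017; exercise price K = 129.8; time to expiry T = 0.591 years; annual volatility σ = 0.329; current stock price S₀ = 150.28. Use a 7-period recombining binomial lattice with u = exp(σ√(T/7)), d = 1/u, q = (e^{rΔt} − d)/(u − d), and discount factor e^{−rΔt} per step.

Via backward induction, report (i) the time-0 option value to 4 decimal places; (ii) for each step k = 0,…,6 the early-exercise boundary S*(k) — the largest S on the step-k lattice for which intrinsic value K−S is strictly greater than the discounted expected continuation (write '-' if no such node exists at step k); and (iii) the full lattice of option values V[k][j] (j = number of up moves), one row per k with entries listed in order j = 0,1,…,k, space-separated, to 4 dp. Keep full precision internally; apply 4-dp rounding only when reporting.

price = 5.9021
boundary = - - - - - 93.1787 102.5259
tree:
5.9021
9.1145 2.4896
13.6975 4.2482 0.6193
19.9016 7.1138 1.2010 0.0000
27.7181 11.6147 2.3292 0.0000 0.0000
36.6213 18.2942 4.5172 0.0000 0.0000 0.0000
45.1163 27.2741 8.7603 0.0000 0.0000 0.0000 0.0000
52.8368 36.6213 16.9893 0.0000 0.0000 0.0000 0.0000 0.0000

Δt=0.08443, u=1.10031, d=0.90883, q=0.48362, disc=e^(-rΔt)=0.99857
k=7 terminal: V=max(K-S,0) → 52.8368 36.6213 16.9893 0.0000 0.0000 0.0000 0.0000 0.0000
k=6: j=0 S=84.6837 intr=45.1163 cont=44.9301 V=45.1163[EX]; j=1 S=102.5259 intr=27.2741 cont=27.0879 V=27.2741[EX]; j=2 S=124.1273 intr=5.6727 cont=8.7603 V=8.7603[hold]; j=3 S=150.2800 intr=0.0000 cont=0.0000 V=0.0000[hold]; j=4 S=181.9428 intr=0.0000 cont=0.0000 V=0.0000[hold]; j=5 S=220.2768 intr=0.0000 cont=0.0000 V=0.0000[hold]; j=6 S=266.6875 intr=0.0000 cont=0.0000 V=0.0000[hold]  S*(6)=102.5259
k=5: j=0 S=93.1787 intr=36.6213 cont=36.4351 V=36.6213[EX]; j=1 S=112.8107 intr=16.9893 cont=18.2942 V=18.2942[hold]; j=2 S=136.5791 intr=0.0000 cont=4.5172 V=4.5172[hold]; j=3 S=165.3553 intr=0.0000 cont=0.0000 V=0.0000[hold]; j=4 S=200.1944 intr=0.0000 cont=0.0000 V=0.0000[hold]; j=5 S=242.3738 intr=0.0000 cont=0.0000 V=0.0000[hold]  S*(5)=93.1787
k=4: j=0 S=102.5259 intr=27.2741 cont=27.7181 V=27.7181[hold]; j=1 S=124.1273 intr=5.6727 cont=11.6147 V=11.6147[hold]; j=2 S=150.2800 intr=0.0000 cont=2.3292 V=2.3292[hold]; j=3 S=181.9428 intr=0.0000 cont=0.0000 V=0.0000[hold]; j=4 S=220.2768 intr=0.0000 cont=0.0000 V=0.0000[hold]  S*(4)=-
k=3: j=0 S=112.8107 intr=16.9893 cont=19.9016 V=19.9016[hold]; j=1 S=136.5791 intr=0.0000 cont=7.1138 V=7.1138[hold]; j=2 S=165.3553 intr=0.0000 cont=1.2010 V=1.2010[hold]; j=3 S=200.1944 intr=0.0000 cont=0.0000 V=0.0000[hold]  S*(3)=-
k=2: j=0 S=124.1273 intr=5.6727 cont=13.6975 V=13.6975[hold]; j=1 S=150.2800 intr=0.0000 cont=4.2482 V=4.2482[hold]; j=2 S=181.9428 intr=0.0000 cont=0.6193 V=0.6193[hold]  S*(2)=-
k=1: j=0 S=136.5791 intr=0.0000 cont=9.1145 V=9.1145[hold]; j=1 S=165.3553 intr=0.0000 cont=2.4896 V=2.4896[hold]  S*(1)=-
k=0: j=0 S=150.2800 intr=0.0000 cont=5.9021 V=5.9021[hold]  S*(0)=-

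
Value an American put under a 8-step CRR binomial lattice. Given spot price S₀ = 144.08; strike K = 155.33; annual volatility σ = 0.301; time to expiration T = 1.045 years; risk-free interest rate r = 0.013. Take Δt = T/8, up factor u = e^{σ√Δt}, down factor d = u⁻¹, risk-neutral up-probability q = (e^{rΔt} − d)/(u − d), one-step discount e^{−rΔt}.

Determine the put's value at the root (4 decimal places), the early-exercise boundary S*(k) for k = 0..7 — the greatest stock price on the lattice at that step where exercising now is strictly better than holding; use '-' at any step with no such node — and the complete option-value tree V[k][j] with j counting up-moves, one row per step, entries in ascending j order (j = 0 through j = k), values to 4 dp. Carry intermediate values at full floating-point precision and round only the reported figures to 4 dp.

price = 23.8475
boundary = - - - - 93.2438 103.9599 115.9076 129.2284
tree:
23.8475
31.8170 15.3199
41.1649 21.8279 8.3415
51.4808 30.1629 12.8982 3.4469
62.0862 40.2024 19.4206 5.8955 0.8131
71.6977 51.3701 28.2766 9.9193 1.5681 0.0000
80.3184 62.0862 39.4224 16.3323 3.0244 0.0000 0.0000
88.0505 71.6977 51.3701 26.1016 5.8330 0.0000 0.0000 0.0000
94.9856 80.3184 62.0862 39.4224 11.2500 0.0000 0.0000 0.0000 0.0000

Δt=0.13062  u=1.11493  d=0.89692  q=0.48063  discount=0.99830
step 8 (expiry): payoffs max(K−S,0) = 94.9856 80.3184 62.0862 39.4224 11.2500 0.0000 0.0000 0.0000 0.0000
step 7: (k=7,j=0): S=67.2795, (K−S)⁺=88.0505, hold=87.7870 ⇒ V=88.0505 exercise | (k=7,j=1): S=83.6323, (K−S)⁺=71.6977, hold=71.4341 ⇒ V=71.6977 exercise | (k=7,j=2): S=103.9599, (K−S)⁺=51.3701, hold=51.1065 ⇒ V=51.3701 exercise | (k=7,j=3): S=129.2284, (K−S)⁺=26.1016, hold=25.8381 ⇒ V=26.1016 exercise | (k=7,j=4): S=160.6385, (K−S)⁺=0.0000, hold=5.8330 ⇒ V=5.8330 continue | (k=7,j=5): S=199.6831, (K−S)⁺=0.0000, hold=0.0000 ⇒ V=0.0000 continue | (k=7,j=6): S=248.2179, (K−S)⁺=0.0000, hold=0.0000 ⇒ V=0.0000 continue | (k=7,j=7): S=308.5495, (K−S)⁺=0.0000, hold=0.0000 ⇒ V=0.0000 continue  boundary S*=129.2284
step 6: (k=6,j=0): S=75.0116, (K−S)⁺=80.3184, hold=80.0549 ⇒ V=80.3184 exercise | (k=6,j=1): S=93.2438, (K−S)⁺=62.0862, hold=61.8226 ⇒ V=62.0862 exercise | (k=6,j=2): S=115.9076, (K−S)⁺=39.4224, hold=39.1588 ⇒ V=39.4224 exercise | (k=6,j=3): S=144.0800, (K−S)⁺=11.2500, hold=16.3323 ⇒ V=16.3323 continue | (k=6,j=4): S=179.0999, (K−S)⁺=0.0000, hold=3.0244 ⇒ V=3.0244 continue | (k=6,j=5): S=222.6318, (K−S)⁺=0.0000, hold=0.0000 ⇒ V=0.0000 continue | (k=6,j=6): S=276.7445, (K−S)⁺=0.0000, hold=0.0000 ⇒ V=0.0000 continue  boundary S*=115.9076
step 5: (k=5,j=0): S=83.6323, (K−S)⁺=71.6977, hold=71.4341 ⇒ V=71.6977 exercise | (k=5,j=1): S=103.9599, (K−S)⁺=51.3701, hold=51.1065 ⇒ V=51.3701 exercise | (k=5,j=2): S=129.2284, (K−S)⁺=26.1016, hold=28.2766 ⇒ V=28.2766 continue | (k=5,j=3): S=160.6385, (K−S)⁺=0.0000, hold=9.9193 ⇒ V=9.9193 continue | (k=5,j=4): S=199.6831, (K−S)⁺=0.0000, hold=1.5681 ⇒ V=1.5681 continue | (k=5,j=5): S=248.2179, (K−S)⁺=0.0000, hold=0.0000 ⇒ V=0.0000 continue  boundary S*=103.9599
step 4: (k=4,j=0): S=93.2438, (K−S)⁺=62.0862, hold=61.8226 ⇒ V=62.0862 exercise | (k=4,j=1): S=115.9076, (K−S)⁺=39.4224, hold=40.2024 ⇒ V=40.2024 continue | (k=4,j=2): S=144.0800, (K−S)⁺=11.2500, hold=19.4206 ⇒ V=19.4206 continue | (k=4,j=3): S=179.0999, (K−S)⁺=0.0000, hold=5.8955 ⇒ V=5.8955 continue | (k=4,j=4): S=222.6318, (K−S)⁺=0.0000, hold=0.8131 ⇒ V=0.8131 continue  boundary S*=93.2438
step 3: (k=3,j=0): S=103.9599, (K−S)⁺=51.3701, hold=51.4808 ⇒ V=51.4808 continue | (k=3,j=1): S=129.2284, (K−S)⁺=26.1016, hold=30.1629 ⇒ V=30.1629 continue | (k=3,j=2): S=160.6385, (K−S)⁺=0.0000, hold=12.8982 ⇒ V=12.8982 continue | (k=3,j=3): S=199.6831, (K−S)⁺=0.0000, hold=3.4469 ⇒ V=3.4469 continue  boundary S*=-
step 2: (k=2,j=0): S=115.9076, (K−S)⁺=39.4224, hold=41.1649 ⇒ V=41.1649 continue | (k=2,j=1): S=144.0800, (K−S)⁺=11.2500, hold=21.8279 ⇒ V=21.8279 continue | (k=2,j=2): S=179.0999, (K−S)⁺=0.0000, hold=8.3415 ⇒ V=8.3415 continue  boundary S*=-
step 1: (k=1,j=0): S=129.2284, (K−S)⁺=26.1016, hold=31.8170 ⇒ V=31.8170 continue | (k=1,j=1): S=160.6385, (K−S)⁺=0.0000, hold=15.3199 ⇒ V=15.3199 continue  boundary S*=-
step 0: (k=0,j=0): S=144.0800, (K−S)⁺=11.2500, hold=23.8475 ⇒ V=23.8475 continue  boundary S*=-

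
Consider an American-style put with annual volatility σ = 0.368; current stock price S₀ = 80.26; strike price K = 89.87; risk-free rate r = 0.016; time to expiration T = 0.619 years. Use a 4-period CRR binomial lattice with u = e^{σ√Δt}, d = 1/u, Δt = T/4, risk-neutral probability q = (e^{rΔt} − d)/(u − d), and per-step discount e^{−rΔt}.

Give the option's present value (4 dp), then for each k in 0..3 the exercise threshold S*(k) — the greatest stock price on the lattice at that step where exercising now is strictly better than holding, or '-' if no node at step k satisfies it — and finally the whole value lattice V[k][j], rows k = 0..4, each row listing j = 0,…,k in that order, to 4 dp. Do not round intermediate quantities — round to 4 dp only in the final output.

Δt=0.15475  u=1.15577  d=0.86523  q=0.47240  discount=0.99753
step 4 (expiry): payoffs max(K−S,0) = 44.8903 29.7861 9.6100 0.0000 0.0000
step 3: (k=3,j=0): S=51.9861, (K−S)⁺=37.8839, hold=37.6616 ⇒ V=37.8839 exercise | (k=3,j=1): S=69.4430, (K−S)⁺=20.4270, hold=20.2047 ⇒ V=20.4270 exercise | (k=3,j=2): S=92.7619, (K−S)⁺=0.0000, hold=5.0577 ⇒ V=5.0577 continue | (k=3,j=3): S=123.9113, (K−S)⁺=0.0000, hold=0.0000 ⇒ V=0.0000 continue  boundary S*=69.4430
step 2: (k=2,j=0): S=60.0839, (K−S)⁺=29.7861, hold=29.5639 ⇒ V=29.7861 exercise | (k=2,j=1): S=80.2600, (K−S)⁺=9.6100, hold=13.1339 ⇒ V=13.1339 continue | (k=2,j=2): S=107.2112, (K−S)⁺=0.0000, hold=2.6618 ⇒ V=2.6618 continue  boundary S*=60.0839
step 1: (k=1,j=0): S=69.4430, (K−S)⁺=20.4270, hold=21.8653 ⇒ V=21.8653 continue | (k=1,j=1): S=92.7619, (K−S)⁺=0.0000, hold=8.1666 ⇒ V=8.1666 continue  boundary S*=-
step 0: (k=0,j=0): S=80.2600, (K−S)⁺=9.6100, hold=15.3559 ⇒ V=15.3559 continue  boundary S*=-

price = 15.3559
boundary = - - 60.0839 69.4430
tree:
15.3559
21.8653 8.1666
29.7861 13.1339 2.6618
37.8839 20.4270 5.0577 0.0000
44.8903 29.7861 9.6100 0.0000 0.0000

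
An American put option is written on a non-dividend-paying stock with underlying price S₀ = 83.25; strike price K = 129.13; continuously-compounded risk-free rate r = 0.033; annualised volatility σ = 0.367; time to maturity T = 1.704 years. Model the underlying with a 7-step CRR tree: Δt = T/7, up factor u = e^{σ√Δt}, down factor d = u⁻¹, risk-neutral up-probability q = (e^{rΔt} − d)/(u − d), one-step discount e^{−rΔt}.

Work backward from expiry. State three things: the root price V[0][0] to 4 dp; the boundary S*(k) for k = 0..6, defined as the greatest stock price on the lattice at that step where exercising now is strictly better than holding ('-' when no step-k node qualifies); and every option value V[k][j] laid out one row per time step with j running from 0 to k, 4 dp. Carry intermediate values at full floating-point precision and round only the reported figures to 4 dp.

params: Δt=0.24343 u=1.19850 d=0.83438 q=0.47701 e^(-rΔt)=0.99200
t_7 payoffs: 105.6924 95.4640 80.7720 59.6683 29.3547 0.0000 0.0000 0.0000
t_6: node(6,0) S=28.0900 payoff=101.0400 vs cont=100.0068 → 101.0400 [stop]  node(6,1) S=40.3487 payoff=88.7813 vs cont=87.7481 → 88.7813 [stop]  node(6,2) S=57.9571 payoff=71.1729 vs cont=70.1397 → 71.1729 [stop]  node(6,3) S=83.2500 payoff=45.8800 vs cont=44.8468 → 45.8800 [stop]  node(6,4) S=119.5808 payoff=9.5492 vs cont=15.2295 → 15.2295 [wait]  node(6,5) S=171.7667 payoff=0.0000 vs cont=0.0000 → 0.0000 [wait]  node(6,6) S=246.7268 payoff=0.0000 vs cont=0.0000 → 0.0000 [wait]  ⇒ S*(6)=83.2500
t_5: node(5,0) S=33.6660 payoff=95.4640 vs cont=94.4309 → 95.4640 [stop]  node(5,1) S=48.3580 payoff=80.7720 vs cont=79.7388 → 80.7720 [stop]  node(5,2) S=69.4617 payoff=59.6683 vs cont=58.6351 → 59.6683 [stop]  node(5,3) S=99.7753 payoff=29.3547 vs cont=31.0095 → 31.0095 [wait]  node(5,4) S=143.3178 payoff=0.0000 vs cont=7.9012 → 7.9012 [wait]  node(5,5) S=205.8627 payoff=0.0000 vs cont=0.0000 → 0.0000 [wait]  ⇒ S*(5)=69.4617
t_4: node(4,0) S=40.3487 payoff=88.7813 vs cont=87.7481 → 88.7813 [stop]  node(4,1) S=57.9571 payoff=71.1729 vs cont=70.1397 → 71.1729 [stop]  node(4,2) S=83.2500 payoff=45.8800 vs cont=45.6298 → 45.8800 [stop]  node(4,3) S=119.5808 payoff=9.5492 vs cont=19.8268 → 19.8268 [wait]  node(4,4) S=171.7667 payoff=0.0000 vs cont=4.0992 → 4.0992 [wait]  ⇒ S*(4)=83.2500
t_3: node(3,0) S=48.3580 payoff=80.7720 vs cont=79.7388 → 80.7720 [stop]  node(3,1) S=69.4617 payoff=59.6683 vs cont=58.6351 → 59.6683 [stop]  node(3,2) S=99.7753 payoff=29.3547 vs cont=33.1848 → 33.1848 [wait]  node(3,3) S=143.3178 payoff=0.0000 vs cont=12.2261 → 12.2261 [wait]  ⇒ S*(3)=69.4617
t_2: node(2,0) S=57.9571 payoff=71.1729 vs cont=70.1397 → 71.1729 [stop]  node(2,1) S=83.2500 payoff=45.8800 vs cont=46.6592 → 46.6592 [wait]  node(2,2) S=119.5808 payoff=9.5492 vs cont=23.0019 → 23.0019 [wait]  ⇒ S*(2)=57.9571
t_1: node(1,0) S=69.4617 payoff=59.6683 vs cont=59.0038 → 59.6683 [stop]  node(1,1) S=99.7753 payoff=29.3547 vs cont=35.0915 → 35.0915 [wait]  ⇒ S*(1)=69.4617
t_0: node(0,0) S=83.2500 payoff=45.8800 vs cont=47.5614 → 47.5614 [wait]  ⇒ S*(0)=-

price = 47.5614
boundary = - 69.4617 57.9571 69.4617 83.2500 69.4617 83.2500
tree:
47.5614
59.6683 35.0915
71.1729 46.6592 23.0019
80.7720 59.6683 33.1848 12.2261
88.7813 71.1729 45.8800 19.8268 4.0992
95.4640 80.7720 59.6683 31.0095 7.9012 0.0000
101.0400 88.7813 71.1729 45.8800 15.2295 0.0000 0.0000
105.6924 95.4640 80.7720 59.6683 29.3547 0.0000 0.0000 0.0000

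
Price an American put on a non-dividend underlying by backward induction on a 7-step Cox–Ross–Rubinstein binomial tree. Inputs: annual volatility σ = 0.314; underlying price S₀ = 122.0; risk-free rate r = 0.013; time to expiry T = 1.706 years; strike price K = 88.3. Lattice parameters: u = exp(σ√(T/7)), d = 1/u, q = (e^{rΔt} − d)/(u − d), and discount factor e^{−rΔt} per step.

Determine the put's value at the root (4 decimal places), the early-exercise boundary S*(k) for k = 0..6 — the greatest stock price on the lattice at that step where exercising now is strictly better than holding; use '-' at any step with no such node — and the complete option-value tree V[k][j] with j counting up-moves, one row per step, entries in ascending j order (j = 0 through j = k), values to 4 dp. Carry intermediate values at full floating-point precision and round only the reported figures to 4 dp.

price = 5.0339
boundary = - - - - - 56.2020 65.6256
tree:
5.0339
7.7416 2.0329
11.6292 3.4365 0.4735
16.9704 5.7211 0.8989 0.0000
23.8823 9.3376 1.7063 0.0000 0.0000
32.0980 14.8349 3.2389 0.0000 0.0000 0.0000
40.1684 22.6744 6.1482 0.0000 0.0000 0.0000 0.0000
47.0799 32.0980 11.6707 0.0000 0.0000 0.0000 0.0000 0.0000

params: Δt=0.24371 u=1.16767 d=0.85640 q=0.47152 e^(-rΔt)=0.99684
t_7 payoffs: 47.0799 32.0980 11.6707 0.0000 0.0000 0.0000 0.0000 0.0000
t_6: node(6,0) S=48.1316 payoff=40.1684 vs cont=39.8891 → 40.1684 [stop]  node(6,1) S=65.6256 payoff=22.6744 vs cont=22.3951 → 22.6744 [stop]  node(6,2) S=89.4781 payoff=0.0000 vs cont=6.1482 → 6.1482 [wait]  node(6,3) S=122.0000 payoff=0.0000 vs cont=0.0000 → 0.0000 [wait]  node(6,4) S=166.3424 payoff=0.0000 vs cont=0.0000 → 0.0000 [wait]  node(6,5) S=226.8017 payoff=0.0000 vs cont=0.0000 → 0.0000 [wait]  node(6,6) S=309.2356 payoff=0.0000 vs cont=0.0000 → 0.0000 [wait]  ⇒ S*(6)=65.6256
t_5: node(5,0) S=56.2020 payoff=32.0980 vs cont=31.8187 → 32.0980 [stop]  node(5,1) S=76.6293 payoff=11.6707 vs cont=14.8349 → 14.8349 [wait]  node(5,2) S=104.4812 payoff=0.0000 vs cont=3.2389 → 3.2389 [wait]  node(5,3) S=142.4562 payoff=0.0000 vs cont=0.0000 → 0.0000 [wait]  node(5,4) S=194.2337 payoff=0.0000 vs cont=0.0000 → 0.0000 [wait]  node(5,5) S=264.8304 payoff=0.0000 vs cont=0.0000 → 0.0000 [wait]  ⇒ S*(5)=56.2020
t_4: node(4,0) S=65.6256 payoff=22.6744 vs cont=23.8823 → 23.8823 [wait]  node(4,1) S=89.4781 payoff=0.0000 vs cont=9.3376 → 9.3376 [wait]  node(4,2) S=122.0000 payoff=0.0000 vs cont=1.7063 → 1.7063 [wait]  node(4,3) S=166.3424 payoff=0.0000 vs cont=0.0000 → 0.0000 [wait]  node(4,4) S=226.8017 payoff=0.0000 vs cont=0.0000 → 0.0000 [wait]  ⇒ S*(4)=-
t_3: node(3,0) S=76.6293 payoff=11.6707 vs cont=16.9704 → 16.9704 [wait]  node(3,1) S=104.4812 payoff=0.0000 vs cont=5.7211 → 5.7211 [wait]  node(3,2) S=142.4562 payoff=0.0000 vs cont=0.8989 → 0.8989 [wait]  node(3,3) S=194.2337 payoff=0.0000 vs cont=0.0000 → 0.0000 [wait]  ⇒ S*(3)=-
t_2: node(2,0) S=89.4781 payoff=0.0000 vs cont=11.6292 → 11.6292 [wait]  node(2,1) S=122.0000 payoff=0.0000 vs cont=3.4365 → 3.4365 [wait]  node(2,2) S=166.3424 payoff=0.0000 vs cont=0.4735 → 0.4735 [wait]  ⇒ S*(2)=-
t_1: node(1,0) S=104.4812 payoff=0.0000 vs cont=7.7416 → 7.7416 [wait]  node(1,1) S=142.4562 payoff=0.0000 vs cont=2.0329 → 2.0329 [wait]  ⇒ S*(1)=-
t_0: node(0,0) S=122.0000 payoff=0.0000 vs cont=5.0339 → 5.0339 [wait]  ⇒ S*(0)=-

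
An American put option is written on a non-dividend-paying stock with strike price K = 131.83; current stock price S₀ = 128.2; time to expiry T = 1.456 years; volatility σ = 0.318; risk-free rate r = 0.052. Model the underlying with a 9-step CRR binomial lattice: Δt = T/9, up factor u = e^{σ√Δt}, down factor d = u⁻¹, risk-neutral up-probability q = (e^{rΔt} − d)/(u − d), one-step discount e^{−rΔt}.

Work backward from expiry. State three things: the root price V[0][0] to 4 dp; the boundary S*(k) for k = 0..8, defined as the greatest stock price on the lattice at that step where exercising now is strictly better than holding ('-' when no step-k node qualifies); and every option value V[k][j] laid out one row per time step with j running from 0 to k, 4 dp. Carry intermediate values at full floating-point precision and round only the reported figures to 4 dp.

price = 17.7732
boundary = - - - 87.3460 76.8590 87.3460 99.2639 87.3460 99.2639
tree:
17.7732
24.8679 11.0064
33.7927 16.3982 5.8218
44.4840 23.7139 9.3884 2.3677
54.9710 33.1273 14.7380 4.2184 0.5643
64.1989 44.4840 22.3747 7.3803 1.1404 0.0000
72.3189 54.9710 32.5661 12.6013 2.3046 0.0000 0.0000
79.4639 64.1989 44.4840 20.7904 4.6575 0.0000 0.0000 0.0000
85.7512 72.3189 54.9710 32.5661 9.4125 0.0000 0.0000 0.0000 0.0000
91.2835 79.4639 64.1989 44.4840 19.0220 0.0000 0.0000 0.0000 0.0000 0.0000

params: Δt=0.16178 u=1.13644 d=0.87994 q=0.50100 e^(-rΔt)=0.99162
t_9 payoffs: 91.2835 79.4639 64.1989 44.4840 19.0220 0.0000 0.0000 0.0000 0.0000 0.0000
t_8: node(8,0) S=46.0788 payoff=85.7512 vs cont=84.6468 → 85.7512 [stop]  node(8,1) S=59.5111 payoff=72.3189 vs cont=71.2145 → 72.3189 [stop]  node(8,2) S=76.8590 payoff=54.9710 vs cont=53.8666 → 54.9710 [stop]  node(8,3) S=99.2639 payoff=32.5661 vs cont=31.4617 → 32.5661 [stop]  node(8,4) S=128.2000 payoff=3.6300 vs cont=9.4125 → 9.4125 [wait]  node(8,5) S=165.5711 payoff=0.0000 vs cont=0.0000 → 0.0000 [wait]  node(8,6) S=213.8362 payoff=0.0000 vs cont=0.0000 → 0.0000 [wait]  node(8,7) S=276.1709 payoff=0.0000 vs cont=0.0000 → 0.0000 [wait]  node(8,8) S=356.6765 payoff=0.0000 vs cont=0.0000 → 0.0000 [wait]  ⇒ S*(8)=99.2639
t_7: node(7,0) S=52.3661 payoff=79.4639 vs cont=78.3596 → 79.4639 [stop]  node(7,1) S=67.6311 payoff=64.1989 vs cont=63.0945 → 64.1989 [stop]  node(7,2) S=87.3460 payoff=44.4840 vs cont=43.3796 → 44.4840 [stop]  node(7,3) S=112.8080 payoff=19.0220 vs cont=20.7904 → 20.7904 [wait]  node(7,4) S=145.6922 payoff=0.0000 vs cont=4.6575 → 4.6575 [wait]  node(7,5) S=188.1625 payoff=0.0000 vs cont=0.0000 → 0.0000 [wait]  node(7,6) S=243.0130 payoff=0.0000 vs cont=0.0000 → 0.0000 [wait]  node(7,7) S=313.8529 payoff=0.0000 vs cont=0.0000 → 0.0000 [wait]  ⇒ S*(7)=87.3460
t_6: node(6,0) S=59.5111 payoff=72.3189 vs cont=71.2145 → 72.3189 [stop]  node(6,1) S=76.8590 payoff=54.9710 vs cont=53.8666 → 54.9710 [stop]  node(6,2) S=99.2639 payoff=32.5661 vs cont=32.3403 → 32.5661 [stop]  node(6,3) S=128.2000 payoff=3.6300 vs cont=12.6013 → 12.6013 [wait]  node(6,4) S=165.5711 payoff=0.0000 vs cont=2.3046 → 2.3046 [wait]  node(6,5) S=213.8362 payoff=0.0000 vs cont=0.0000 → 0.0000 [wait]  node(6,6) S=276.1709 payoff=0.0000 vs cont=0.0000 → 0.0000 [wait]  ⇒ S*(6)=99.2639
t_5: node(5,0) S=67.6311 payoff=64.1989 vs cont=63.0945 → 64.1989 [stop]  node(5,1) S=87.3460 payoff=44.4840 vs cont=43.3796 → 44.4840 [stop]  node(5,2) S=112.8080 payoff=19.0220 vs cont=22.3747 → 22.3747 [wait]  node(5,3) S=145.6922 payoff=0.0000 vs cont=7.3803 → 7.3803 [wait]  node(5,4) S=188.1625 payoff=0.0000 vs cont=1.1404 → 1.1404 [wait]  node(5,5) S=243.0130 payoff=0.0000 vs cont=0.0000 → 0.0000 [wait]  ⇒ S*(5)=87.3460
t_4: node(4,0) S=76.8590 payoff=54.9710 vs cont=53.8666 → 54.9710 [stop]  node(4,1) S=99.2639 payoff=32.5661 vs cont=33.1273 → 33.1273 [wait]  node(4,2) S=128.2000 payoff=3.6300 vs cont=14.7380 → 14.7380 [wait]  node(4,3) S=165.5711 payoff=0.0000 vs cont=4.2184 → 4.2184 [wait]  node(4,4) S=213.8362 payoff=0.0000 vs cont=0.5643 → 0.5643 [wait]  ⇒ S*(4)=76.8590
t_3: node(3,0) S=87.3460 payoff=44.4840 vs cont=43.6585 → 44.4840 [stop]  node(3,1) S=112.8080 payoff=19.0220 vs cont=23.7139 → 23.7139 [wait]  node(3,2) S=145.6922 payoff=0.0000 vs cont=9.3884 → 9.3884 [wait]  node(3,3) S=188.1625 payoff=0.0000 vs cont=2.3677 → 2.3677 [wait]  ⇒ S*(3)=87.3460
t_2: node(2,0) S=99.2639 payoff=32.5661 vs cont=33.7927 → 33.7927 [wait]  node(2,1) S=128.2000 payoff=3.6300 vs cont=16.3982 → 16.3982 [wait]  node(2,2) S=165.5711 payoff=0.0000 vs cont=5.8218 → 5.8218 [wait]  ⇒ S*(2)=-
t_1: node(1,0) S=112.8080 payoff=19.0220 vs cont=24.8679 → 24.8679 [wait]  node(1,1) S=145.6922 payoff=0.0000 vs cont=11.0064 → 11.0064 [wait]  ⇒ S*(1)=-
t_0: node(0,0) S=128.2000 payoff=3.6300 vs cont=17.7732 → 17.7732 [wait]  ⇒ S*(0)=-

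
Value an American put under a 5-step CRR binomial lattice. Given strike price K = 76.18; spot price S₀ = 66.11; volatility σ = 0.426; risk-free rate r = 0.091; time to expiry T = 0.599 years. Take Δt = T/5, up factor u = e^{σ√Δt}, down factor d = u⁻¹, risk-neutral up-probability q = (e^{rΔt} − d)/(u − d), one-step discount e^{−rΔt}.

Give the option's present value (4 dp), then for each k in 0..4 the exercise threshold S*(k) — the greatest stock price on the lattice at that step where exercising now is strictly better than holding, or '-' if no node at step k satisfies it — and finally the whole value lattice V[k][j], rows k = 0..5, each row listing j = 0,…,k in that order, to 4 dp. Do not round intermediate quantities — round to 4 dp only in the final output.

Δt=0.11980, u=1.15887, d=0.86291, q=0.50024, disc=e^(-rΔt)=0.98916
k=5 terminal: V=max(K-S,0) → 44.5508 33.7024 19.1332 0.0000 0.0000 0.0000
k=4: j=0 S=36.6542 intr=39.5258 cont=38.6998 V=39.5258[EX]; j=1 S=49.2261 intr=26.9539 cont=26.1279 V=26.9539[EX]; j=2 S=66.1100 intr=10.0700 cont=9.4583 V=10.0700[EX]; j=3 S=88.7848 intr=0.0000 cont=0.0000 V=0.0000[hold]; j=4 S=119.2367 intr=0.0000 cont=0.0000 V=0.0000[hold]  S*(4)=66.1100
k=3: j=0 S=42.4776 intr=33.7024 cont=32.8764 V=33.7024[EX]; j=1 S=57.0468 intr=19.1332 cont=18.3072 V=19.1332[EX]; j=2 S=76.6131 intr=0.0000 cont=4.9780 V=4.9780[hold]; j=3 S=102.8903 intr=0.0000 cont=0.0000 V=0.0000[hold]  S*(3)=57.0468
k=2: j=0 S=49.2261 intr=26.9539 cont=26.1279 V=26.9539[EX]; j=1 S=66.1100 intr=10.0700 cont=11.9215 V=11.9215[hold]; j=2 S=88.7848 intr=0.0000 cont=2.4608 V=2.4608[hold]  S*(2)=49.2261
k=1: j=0 S=57.0468 intr=19.1332 cont=19.2233 V=19.2233[hold]; j=1 S=76.6131 intr=0.0000 cont=7.1109 V=7.1109[hold]  S*(1)=-
k=0: j=0 S=66.1100 intr=10.0700 cont=13.0215 V=13.0215[hold]  S*(0)=-

price = 13.0215
boundary = - - 49.2261 57.0468 66.1100
tree:
13.0215
19.2233 7.1109
26.9539 11.9215 2.4608
33.7024 19.1332 4.9780 0.0000
39.5258 26.9539 10.0700 0.0000 0.0000
44.5508 33.7024 19.1332 0.0000 0.0000 0.0000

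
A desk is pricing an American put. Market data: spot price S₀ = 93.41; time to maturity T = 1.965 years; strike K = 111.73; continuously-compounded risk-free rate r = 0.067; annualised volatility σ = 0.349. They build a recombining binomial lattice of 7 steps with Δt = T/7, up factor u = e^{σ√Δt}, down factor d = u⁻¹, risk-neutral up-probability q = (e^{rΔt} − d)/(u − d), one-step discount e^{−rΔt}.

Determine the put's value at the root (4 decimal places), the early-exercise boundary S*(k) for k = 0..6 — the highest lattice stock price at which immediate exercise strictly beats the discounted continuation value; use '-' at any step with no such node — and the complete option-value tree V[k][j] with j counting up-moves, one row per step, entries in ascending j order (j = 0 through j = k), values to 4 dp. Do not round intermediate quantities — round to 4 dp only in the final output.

params: Δt=0.28071 u=1.20311 d=0.83118 q=0.50495 e^(-rΔt)=0.98137
t_7 payoffs: 86.1289 74.6731 58.0912 34.0895 0.0000 0.0000 0.0000 0.0000
t_6: node(6,0) S=30.8009 payoff=80.9291 vs cont=78.8473 → 80.9291 [stop]  node(6,1) S=44.5835 payoff=67.1465 vs cont=65.0648 → 67.1465 [stop]  node(6,2) S=64.5333 payoff=47.1967 vs cont=45.1150 → 47.1967 [stop]  node(6,3) S=93.4100 payoff=18.3200 vs cont=16.5615 → 18.3200 [stop]  node(6,4) S=135.2082 payoff=0.0000 vs cont=0.0000 → 0.0000 [wait]  node(6,5) S=195.7100 payoff=0.0000 vs cont=0.0000 → 0.0000 [wait]  node(6,6) S=283.2844 payoff=0.0000 vs cont=0.0000 → 0.0000 [wait]  ⇒ S*(6)=93.4100
t_5: node(5,0) S=37.0569 payoff=74.6731 vs cont=72.5914 → 74.6731 [stop]  node(5,1) S=53.6388 payoff=58.0912 vs cont=56.0095 → 58.0912 [stop]  node(5,2) S=77.6405 payoff=34.0895 vs cont=32.0077 → 34.0895 [stop]  node(5,3) S=112.3824 payoff=0.0000 vs cont=8.9003 → 8.9003 [wait]  node(5,4) S=162.6702 payoff=0.0000 vs cont=0.0000 → 0.0000 [wait]  node(5,5) S=235.4604 payoff=0.0000 vs cont=0.0000 → 0.0000 [wait]  ⇒ S*(5)=77.6405
t_4: node(4,0) S=44.5835 payoff=67.1465 vs cont=65.0648 → 67.1465 [stop]  node(4,1) S=64.5333 payoff=47.1967 vs cont=45.1150 → 47.1967 [stop]  node(4,2) S=93.4100 payoff=18.3200 vs cont=20.9720 → 20.9720 [wait]  node(4,3) S=135.2082 payoff=0.0000 vs cont=4.3240 → 4.3240 [wait]  node(4,4) S=195.7100 payoff=0.0000 vs cont=0.0000 → 0.0000 [wait]  ⇒ S*(4)=64.5333
t_3: node(3,0) S=53.6388 payoff=58.0912 vs cont=56.0095 → 58.0912 [stop]  node(3,1) S=77.6405 payoff=34.0895 vs cont=33.3219 → 34.0895 [stop]  node(3,2) S=112.3824 payoff=0.0000 vs cont=12.3315 → 12.3315 [wait]  node(3,3) S=162.6702 payoff=0.0000 vs cont=2.1007 → 2.1007 [wait]  ⇒ S*(3)=77.6405
t_2: node(2,0) S=64.5333 payoff=47.1967 vs cont=45.1150 → 47.1967 [stop]  node(2,1) S=93.4100 payoff=18.3200 vs cont=22.6723 → 22.6723 [wait]  node(2,2) S=135.2082 payoff=0.0000 vs cont=7.0319 → 7.0319 [wait]  ⇒ S*(2)=64.5333
t_1: node(1,0) S=77.6405 payoff=34.0895 vs cont=34.1645 → 34.1645 [wait]  node(1,1) S=112.3824 payoff=0.0000 vs cont=14.4994 → 14.4994 [wait]  ⇒ S*(1)=-
t_0: node(0,0) S=93.4100 payoff=18.3200 vs cont=23.7830 → 23.7830 [wait]  ⇒ S*(0)=-

price = 23.7830
boundary = - - 64.5333 77.6405 64.5333 77.6405 93.4100
tree:
23.7830
34.1645 14.4994
47.1967 22.6723 7.0319
58.0912 34.0895 12.3315 2.1007
67.1465 47.1967 20.9720 4.3240 0.0000
74.6731 58.0912 34.0895 8.9003 0.0000 0.0000
80.9291 67.1465 47.1967 18.3200 0.0000 0.0000 0.0000
86.1289 74.6731 58.0912 34.0895 0.0000 0.0000 0.0000 0.0000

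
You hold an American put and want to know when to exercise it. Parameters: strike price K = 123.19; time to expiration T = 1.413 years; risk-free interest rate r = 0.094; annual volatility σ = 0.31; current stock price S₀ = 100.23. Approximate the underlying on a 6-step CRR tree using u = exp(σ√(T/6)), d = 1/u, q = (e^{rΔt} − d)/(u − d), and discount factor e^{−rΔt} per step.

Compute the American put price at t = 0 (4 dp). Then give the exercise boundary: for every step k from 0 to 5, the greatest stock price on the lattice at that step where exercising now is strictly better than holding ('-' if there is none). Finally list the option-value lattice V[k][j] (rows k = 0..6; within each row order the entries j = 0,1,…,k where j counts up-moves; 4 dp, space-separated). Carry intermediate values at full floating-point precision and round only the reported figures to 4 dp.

price = 24.2641
boundary = - 86.2310 74.1872 86.2310 100.2300 86.2310
tree:
24.2641
36.9590 14.3121
49.0028 23.5141 6.9618
59.3644 36.9590 12.8830 2.1383
68.2789 49.0028 22.9600 4.7174 0.0000
75.9482 59.3644 36.9590 10.4072 0.0000 0.0000
82.5464 68.2789 49.0028 22.9600 0.0000 0.0000 0.0000

Δt=0.23550  u=1.16234  d=0.86033  q=0.53658  discount=0.97811
step 6 (expiry): payoffs max(K−S,0) = 82.5464 68.2789 49.0028 22.9600 0.0000 0.0000 0.0000
step 5: (k=5,j=0): S=47.2418, (K−S)⁺=75.9482, hold=73.2511 ⇒ V=75.9482 exercise | (k=5,j=1): S=63.8256, (K−S)⁺=59.3644, hold=56.6673 ⇒ V=59.3644 exercise | (k=5,j=2): S=86.2310, (K−S)⁺=36.9590, hold=34.2619 ⇒ V=36.9590 exercise | (k=5,j=3): S=116.5016, (K−S)⁺=6.6884, hold=10.4072 ⇒ V=10.4072 continue | (k=5,j=4): S=157.3986, (K−S)⁺=0.0000, hold=0.0000 ⇒ V=0.0000 continue | (k=5,j=5): S=212.6520, (K−S)⁺=0.0000, hold=0.0000 ⇒ V=0.0000 continue  boundary S*=86.2310
step 4: (k=4,j=0): S=54.9111, (K−S)⁺=68.2789, hold=65.5818 ⇒ V=68.2789 exercise | (k=4,j=1): S=74.1872, (K−S)⁺=49.0028, hold=46.3057 ⇒ V=49.0028 exercise | (k=4,j=2): S=100.2300, (K−S)⁺=22.9600, hold=22.2147 ⇒ V=22.9600 exercise | (k=4,j=3): S=135.4149, (K−S)⁺=0.0000, hold=4.7174 ⇒ V=4.7174 continue | (k=4,j=4): S=182.9511, (K−S)⁺=0.0000, hold=0.0000 ⇒ V=0.0000 continue  boundary S*=100.2300
step 3: (k=3,j=0): S=63.8256, (K−S)⁺=59.3644, hold=56.6673 ⇒ V=59.3644 exercise | (k=3,j=1): S=86.2310, (K−S)⁺=36.9590, hold=34.2619 ⇒ V=36.9590 exercise | (k=3,j=2): S=116.5016, (K−S)⁺=6.6884, hold=12.8830 ⇒ V=12.8830 continue | (k=3,j=3): S=157.3986, (K−S)⁺=0.0000, hold=2.1383 ⇒ V=2.1383 continue  boundary S*=86.2310
step 2: (k=2,j=0): S=74.1872, (K−S)⁺=49.0028, hold=46.3057 ⇒ V=49.0028 exercise | (k=2,j=1): S=100.2300, (K−S)⁺=22.9600, hold=23.5141 ⇒ V=23.5141 continue | (k=2,j=2): S=135.4149, (K−S)⁺=0.0000, hold=6.9618 ⇒ V=6.9618 continue  boundary S*=74.1872
step 1: (k=1,j=0): S=86.2310, (K−S)⁺=36.9590, hold=34.5527 ⇒ V=36.9590 exercise | (k=1,j=1): S=116.5016, (K−S)⁺=6.6884, hold=14.3121 ⇒ V=14.3121 continue  boundary S*=86.2310
step 0: (k=0,j=0): S=100.2300, (K−S)⁺=22.9600, hold=24.2641 ⇒ V=24.2641 continue  boundary S*=-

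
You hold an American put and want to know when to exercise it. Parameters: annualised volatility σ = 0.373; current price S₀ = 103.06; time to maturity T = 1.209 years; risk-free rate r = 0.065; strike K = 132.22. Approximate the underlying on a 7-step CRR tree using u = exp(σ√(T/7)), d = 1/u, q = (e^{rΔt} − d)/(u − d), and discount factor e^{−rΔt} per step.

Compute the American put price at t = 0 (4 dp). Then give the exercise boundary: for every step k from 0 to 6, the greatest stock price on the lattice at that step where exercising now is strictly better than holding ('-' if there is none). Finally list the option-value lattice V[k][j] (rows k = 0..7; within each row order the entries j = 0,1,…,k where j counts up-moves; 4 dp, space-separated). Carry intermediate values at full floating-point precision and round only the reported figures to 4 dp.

price = 32.6850
boundary = - 88.2608 75.5868 88.2608 75.5868 88.2608 103.0600
tree:
32.6850
43.9592 22.0434
56.6332 31.7097 12.7836
67.4873 43.9592 20.0613 5.7255
76.7827 56.6332 30.3956 10.0822 1.4566
84.7434 67.4873 43.9592 17.3905 2.9319 0.0000
91.5609 76.7827 56.6332 29.1600 5.9017 0.0000 0.0000
97.3994 84.7434 67.4873 43.9592 11.8794 0.0000 0.0000 0.0000

Δt=0.17271, u=1.16768, d=0.85640, q=0.49759, disc=e^(-rΔt)=0.98884
k=7 terminal: V=max(K-S,0) → 97.3994 84.7434 67.4873 43.9592 11.8794 0.0000 0.0000 0.0000
k=6: j=0 S=40.6591 intr=91.5609 cont=90.0848 V=91.5609[EX]; j=1 S=55.4373 intr=76.7827 cont=75.3067 V=76.7827[EX]; j=2 S=75.5868 intr=56.6332 cont=55.1571 V=56.6332[EX]; j=3 S=103.0600 intr=29.1600 cont=27.6839 V=29.1600[EX]; j=4 S=140.5187 intr=0.0000 cont=5.9017 V=5.9017[hold]; j=5 S=191.5924 intr=0.0000 cont=0.0000 V=0.0000[hold]; j=6 S=261.2296 intr=0.0000 cont=0.0000 V=0.0000[hold]  S*(6)=103.0600
k=5: j=0 S=47.4766 intr=84.7434 cont=83.2673 V=84.7434[EX]; j=1 S=64.7327 intr=67.4873 cont=66.0112 V=67.4873[EX]; j=2 S=88.2608 intr=43.9592 cont=42.4831 V=43.9592[EX]; j=3 S=120.3406 intr=11.8794 cont=17.3905 V=17.3905[hold]; j=4 S=164.0802 intr=0.0000 cont=2.9319 V=2.9319[hold]; j=5 S=223.7177 intr=0.0000 cont=0.0000 V=0.0000[hold]  S*(5)=88.2608
k=4: j=0 S=55.4373 intr=76.7827 cont=75.3067 V=76.7827[EX]; j=1 S=75.5868 intr=56.6332 cont=55.1571 V=56.6332[EX]; j=2 S=103.0600 intr=29.1600 cont=30.3956 V=30.3956[hold]; j=3 S=140.5187 intr=0.0000 cont=10.0822 V=10.0822[hold]; j=4 S=191.5924 intr=0.0000 cont=1.4566 V=1.4566[hold]  S*(4)=75.5868
k=3: j=0 S=64.7327 intr=67.4873 cont=66.0112 V=67.4873[EX]; j=1 S=88.2608 intr=43.9592 cont=43.0911 V=43.9592[EX]; j=2 S=120.3406 intr=11.8794 cont=20.0613 V=20.0613[hold]; j=3 S=164.0802 intr=0.0000 cont=5.7255 V=5.7255[hold]  S*(3)=88.2608
k=2: j=0 S=75.5868 intr=56.6332 cont=55.1571 V=56.6332[EX]; j=1 S=103.0600 intr=29.1600 cont=31.7097 V=31.7097[hold]; j=2 S=140.5187 intr=0.0000 cont=12.7836 V=12.7836[hold]  S*(2)=75.5868
k=1: j=0 S=88.2608 intr=43.9592 cont=43.7377 V=43.9592[EX]; j=1 S=120.3406 intr=11.8794 cont=22.0434 V=22.0434[hold]  S*(1)=88.2608
k=0: j=0 S=103.0600 intr=29.1600 cont=32.6850 V=32.6850[hold]  S*(0)=-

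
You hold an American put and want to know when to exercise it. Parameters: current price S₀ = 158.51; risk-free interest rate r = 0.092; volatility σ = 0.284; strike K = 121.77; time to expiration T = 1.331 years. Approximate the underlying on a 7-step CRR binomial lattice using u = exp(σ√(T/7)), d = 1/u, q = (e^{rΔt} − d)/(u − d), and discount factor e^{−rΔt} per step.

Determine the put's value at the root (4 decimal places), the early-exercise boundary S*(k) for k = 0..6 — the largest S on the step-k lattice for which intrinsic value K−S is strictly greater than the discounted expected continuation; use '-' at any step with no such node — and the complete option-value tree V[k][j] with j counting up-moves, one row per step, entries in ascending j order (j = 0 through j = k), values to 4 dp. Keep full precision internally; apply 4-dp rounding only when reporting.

price = 2.9823
boundary = - - - - 96.5886 85.3381 96.5886
tree:
2.9823
5.3113 1.0969
9.2263 2.1519 0.2345
15.5403 4.1524 0.5190 0.0000
25.1814 7.8401 1.1486 0.0000 0.0000
36.4319 14.3645 2.5418 0.0000 0.0000 0.0000
46.3719 25.1814 5.6249 0.0000 0.0000 0.0000 0.0000
55.1541 36.4319 12.4478 0.0000 0.0000 0.0000 0.0000 0.0000

Δt=0.19014, u=1.13183, d=0.88352, q=0.54015, disc=e^(-rΔt)=0.98266
k=7 terminal: V=max(K-S,0) → 55.1541 36.4319 12.4478 0.0000 0.0000 0.0000 0.0000 0.0000
k=6: j=0 S=75.3981 intr=46.3719 cont=44.2603 V=46.3719[EX]; j=1 S=96.5886 intr=25.1814 cont=23.0698 V=25.1814[EX]; j=2 S=123.7346 intr=0.0000 cont=5.6249 V=5.6249[hold]; j=3 S=158.5100 intr=0.0000 cont=0.0000 V=0.0000[hold]; j=4 S=203.0589 intr=0.0000 cont=0.0000 V=0.0000[hold]; j=5 S=260.1282 intr=0.0000 cont=0.0000 V=0.0000[hold]; j=6 S=333.2368 intr=0.0000 cont=0.0000 V=0.0000[hold]  S*(6)=96.5886
k=5: j=0 S=85.3381 intr=36.4319 cont=34.3203 V=36.4319[EX]; j=1 S=109.3222 intr=12.4478 cont=14.3645 V=14.3645[hold]; j=2 S=140.0470 intr=0.0000 cont=2.5418 V=2.5418[hold]; j=3 S=179.4070 intr=0.0000 cont=0.0000 V=0.0000[hold]; j=4 S=229.8290 intr=0.0000 cont=0.0000 V=0.0000[hold]; j=5 S=294.4220 intr=0.0000 cont=0.0000 V=0.0000[hold]  S*(5)=85.3381
k=4: j=0 S=96.5886 intr=25.1814 cont=24.0872 V=25.1814[EX]; j=1 S=123.7346 intr=0.0000 cont=7.8401 V=7.8401[hold]; j=2 S=158.5100 intr=0.0000 cont=1.1486 V=1.1486[hold]; j=3 S=203.0589 intr=0.0000 cont=0.0000 V=0.0000[hold]; j=4 S=260.1282 intr=0.0000 cont=0.0000 V=0.0000[hold]  S*(4)=96.5886
k=3: j=0 S=109.3222 intr=12.4478 cont=15.5403 V=15.5403[hold]; j=1 S=140.0470 intr=0.0000 cont=4.1524 V=4.1524[hold]; j=2 S=179.4070 intr=0.0000 cont=0.5190 V=0.5190[hold]; j=3 S=229.8290 intr=0.0000 cont=0.0000 V=0.0000[hold]  S*(3)=-
k=2: j=0 S=123.7346 intr=0.0000 cont=9.2263 V=9.2263[hold]; j=1 S=158.5100 intr=0.0000 cont=2.1519 V=2.1519[hold]; j=2 S=203.0589 intr=0.0000 cont=0.2345 V=0.2345[hold]  S*(2)=-
k=1: j=0 S=140.0470 intr=0.0000 cont=5.3113 V=5.3113[hold]; j=1 S=179.4070 intr=0.0000 cont=1.0969 V=1.0969[hold]  S*(1)=-
k=0: j=0 S=158.5100 intr=0.0000 cont=2.9823 V=2.9823[hold]  S*(0)=-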